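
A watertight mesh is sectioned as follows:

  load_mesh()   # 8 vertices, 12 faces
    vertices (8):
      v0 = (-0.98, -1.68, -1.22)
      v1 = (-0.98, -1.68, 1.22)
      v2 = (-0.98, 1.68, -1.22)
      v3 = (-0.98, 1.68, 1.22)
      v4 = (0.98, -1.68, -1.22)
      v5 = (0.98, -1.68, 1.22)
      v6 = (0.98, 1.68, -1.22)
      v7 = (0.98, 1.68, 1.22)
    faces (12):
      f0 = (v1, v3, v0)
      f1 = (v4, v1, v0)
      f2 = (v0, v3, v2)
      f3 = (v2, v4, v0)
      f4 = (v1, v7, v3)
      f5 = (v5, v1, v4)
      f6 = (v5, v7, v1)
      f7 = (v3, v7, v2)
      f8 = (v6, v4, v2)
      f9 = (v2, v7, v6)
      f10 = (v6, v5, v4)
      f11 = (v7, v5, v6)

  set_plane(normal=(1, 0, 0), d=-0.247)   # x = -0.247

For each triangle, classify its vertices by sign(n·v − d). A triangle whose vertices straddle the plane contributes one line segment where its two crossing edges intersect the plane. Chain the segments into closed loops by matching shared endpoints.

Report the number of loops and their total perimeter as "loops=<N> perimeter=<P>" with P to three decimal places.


Straddling triangles (8 of 12):
  (v4,v1,v0) [+--] → (-0.247, -1.68, 0.30749)–(-0.247, -1.68, -1.22)  len=1.5275
  (v2,v4,v0) [-+-] → (-0.247, 0.423429, -1.22)–(-0.247, -1.68, -1.22)  len=2.1034
  (v1,v7,v3) [-+-] → (-0.247, -0.423429, 1.22)–(-0.247, 1.68, 1.22)  len=2.1034
  (v5,v1,v4) [+-+] → (-0.247, -1.68, 1.22)–(-0.247, -1.68, 0.30749)  len=0.9125
  (v5,v7,v1) [++-] → (-0.247, -0.423429, 1.22)–(-0.247, -1.68, 1.22)  len=1.2566
  (v3,v7,v2) [-+-] → (-0.247, 1.68, 1.22)–(-0.247, 1.68, -0.30749)  len=1.5275
  (v6,v4,v2) [++-] → (-0.247, 0.423429, -1.22)–(-0.247, 1.68, -1.22)  len=1.2566
  (v2,v7,v6) [-++] → (-0.247, 1.68, -0.30749)–(-0.247, 1.68, -1.22)  len=0.9125

Chained into 1 loop(s):
  loop 1: 8 segments, perimeter = 11.6000
Total perimeter = 11.600

loops=1 perimeter=11.600


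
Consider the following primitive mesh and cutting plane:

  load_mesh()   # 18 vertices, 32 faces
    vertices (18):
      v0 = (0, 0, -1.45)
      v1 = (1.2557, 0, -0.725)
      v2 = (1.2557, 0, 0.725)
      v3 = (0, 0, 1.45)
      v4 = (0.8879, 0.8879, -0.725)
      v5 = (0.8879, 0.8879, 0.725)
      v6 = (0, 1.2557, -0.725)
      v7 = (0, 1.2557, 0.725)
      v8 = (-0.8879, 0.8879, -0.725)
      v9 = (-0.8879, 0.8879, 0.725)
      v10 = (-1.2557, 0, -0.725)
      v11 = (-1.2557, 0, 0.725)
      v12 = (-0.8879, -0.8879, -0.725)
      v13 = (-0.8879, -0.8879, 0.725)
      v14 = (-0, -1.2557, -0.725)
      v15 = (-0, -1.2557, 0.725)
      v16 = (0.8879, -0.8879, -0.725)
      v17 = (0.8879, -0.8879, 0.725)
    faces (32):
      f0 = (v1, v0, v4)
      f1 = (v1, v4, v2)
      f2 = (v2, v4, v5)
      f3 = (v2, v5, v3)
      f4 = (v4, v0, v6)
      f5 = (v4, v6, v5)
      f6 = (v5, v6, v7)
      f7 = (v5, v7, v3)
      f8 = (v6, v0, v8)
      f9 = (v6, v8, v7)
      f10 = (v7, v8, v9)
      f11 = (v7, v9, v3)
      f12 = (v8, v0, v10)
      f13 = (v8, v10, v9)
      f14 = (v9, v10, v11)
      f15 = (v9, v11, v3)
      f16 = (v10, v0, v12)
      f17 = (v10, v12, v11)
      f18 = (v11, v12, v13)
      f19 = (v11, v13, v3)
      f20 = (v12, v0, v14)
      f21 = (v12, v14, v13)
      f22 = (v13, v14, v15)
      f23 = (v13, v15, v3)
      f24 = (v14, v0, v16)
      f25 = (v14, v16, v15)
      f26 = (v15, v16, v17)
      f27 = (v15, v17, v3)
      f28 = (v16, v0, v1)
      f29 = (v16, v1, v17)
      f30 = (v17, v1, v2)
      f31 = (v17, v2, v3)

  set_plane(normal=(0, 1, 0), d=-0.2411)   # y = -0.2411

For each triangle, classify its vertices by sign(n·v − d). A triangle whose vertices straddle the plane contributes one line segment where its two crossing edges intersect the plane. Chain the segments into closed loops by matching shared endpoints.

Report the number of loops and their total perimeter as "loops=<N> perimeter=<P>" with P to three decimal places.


loops=1 perimeter=8.117

Straddling triangles (12 of 32):
  (v10,v0,v12) [++-] → (-0.2411, -0.2411, -1.25313)–(-1.15583, -0.2411, -0.725)  len=1.0562
  (v10,v12,v11) [+-+] → (-1.15583, -0.2411, -0.725)–(-1.15583, -0.2411, 0.331268)  len=1.0563
  (v11,v12,v13) [+--] → (-1.15583, -0.2411, 0.331268)–(-1.15583, -0.2411, 0.725)  len=0.3937
  (v11,v13,v3) [+-+] → (-1.15583, -0.2411, 0.725)–(-0.2411, -0.2411, 1.25313)  len=1.0562
  (v12,v0,v14) [-+-] → (-0.2411, -0.2411, -1.25313)–(0, -0.2411, -1.3108)  len=0.2479
  (v13,v15,v3) [--+] → (0, -0.2411, 1.3108)–(-0.2411, -0.2411, 1.25313)  len=0.2479
  (v14,v0,v16) [-+-] → (0, -0.2411, -1.3108)–(0.2411, -0.2411, -1.25313)  len=0.2479
  (v15,v17,v3) [--+] → (0.2411, -0.2411, 1.25313)–(0, -0.2411, 1.3108)  len=0.2479
  (v16,v0,v1) [-++] → (0.2411, -0.2411, -1.25313)–(1.15583, -0.2411, -0.725)  len=1.0562
  (v16,v1,v17) [-+-] → (1.15583, -0.2411, -0.725)–(1.15583, -0.2411, -0.331268)  len=0.3937
  (v17,v1,v2) [-++] → (1.15583, -0.2411, -0.331268)–(1.15583, -0.2411, 0.725)  len=1.0563
  (v17,v2,v3) [-++] → (1.15583, -0.2411, 0.725)–(0.2411, -0.2411, 1.25313)  len=1.0562

Chained into 1 loop(s):
  loop 1: 12 segments, perimeter = 8.1166
Total perimeter = 8.117


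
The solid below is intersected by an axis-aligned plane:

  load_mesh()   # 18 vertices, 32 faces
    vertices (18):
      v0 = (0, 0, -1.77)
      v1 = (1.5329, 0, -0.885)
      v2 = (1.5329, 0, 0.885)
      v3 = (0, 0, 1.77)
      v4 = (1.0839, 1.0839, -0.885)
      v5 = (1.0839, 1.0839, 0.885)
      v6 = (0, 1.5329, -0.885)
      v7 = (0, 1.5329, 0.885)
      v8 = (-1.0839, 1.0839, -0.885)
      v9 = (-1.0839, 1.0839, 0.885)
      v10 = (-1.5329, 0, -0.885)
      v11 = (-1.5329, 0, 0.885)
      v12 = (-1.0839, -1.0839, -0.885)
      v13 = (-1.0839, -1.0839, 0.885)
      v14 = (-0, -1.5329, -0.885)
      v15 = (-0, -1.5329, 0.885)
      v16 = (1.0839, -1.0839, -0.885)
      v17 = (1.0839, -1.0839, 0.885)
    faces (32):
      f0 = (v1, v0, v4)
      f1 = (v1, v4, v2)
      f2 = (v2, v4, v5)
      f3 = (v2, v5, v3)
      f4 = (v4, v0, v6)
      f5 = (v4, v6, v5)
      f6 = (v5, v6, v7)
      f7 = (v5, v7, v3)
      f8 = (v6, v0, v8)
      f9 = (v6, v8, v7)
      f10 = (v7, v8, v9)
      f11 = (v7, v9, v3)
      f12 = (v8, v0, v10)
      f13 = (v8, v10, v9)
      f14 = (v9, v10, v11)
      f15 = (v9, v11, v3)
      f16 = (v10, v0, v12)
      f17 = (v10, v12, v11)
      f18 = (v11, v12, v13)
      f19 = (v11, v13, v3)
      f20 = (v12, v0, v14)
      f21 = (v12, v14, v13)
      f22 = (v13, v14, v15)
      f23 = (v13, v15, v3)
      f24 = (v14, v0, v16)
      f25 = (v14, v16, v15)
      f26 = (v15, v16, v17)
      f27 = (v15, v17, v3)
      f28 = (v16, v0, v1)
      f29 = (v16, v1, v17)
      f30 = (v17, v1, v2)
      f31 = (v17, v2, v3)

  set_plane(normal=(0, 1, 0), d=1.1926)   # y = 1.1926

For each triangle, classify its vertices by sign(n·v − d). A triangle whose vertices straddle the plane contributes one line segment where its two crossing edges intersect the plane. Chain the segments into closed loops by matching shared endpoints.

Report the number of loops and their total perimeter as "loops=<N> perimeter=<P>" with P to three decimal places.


Straddling triangles (8 of 32):
  (v4,v0,v6) [--+] → (0, 1.1926, -1.08147)–(0.821495, 1.1926, -0.885)  len=0.8447
  (v4,v6,v5) [-+-] → (0.821495, 1.1926, -0.885)–(0.821495, 1.1926, 0.456494)  len=1.3415
  (v5,v6,v7) [-++] → (0.821495, 1.1926, 0.456494)–(0.821495, 1.1926, 0.885)  len=0.4285
  (v5,v7,v3) [-+-] → (0.821495, 1.1926, 0.885)–(0, 1.1926, 1.08147)  len=0.8447
  (v6,v0,v8) [+--] → (0, 1.1926, -1.08147)–(-0.821495, 1.1926, -0.885)  len=0.8447
  (v6,v8,v7) [+-+] → (-0.821495, 1.1926, -0.885)–(-0.821495, 1.1926, -0.456494)  len=0.4285
  (v7,v8,v9) [+--] → (-0.821495, 1.1926, -0.456494)–(-0.821495, 1.1926, 0.885)  len=1.3415
  (v7,v9,v3) [+--] → (-0.821495, 1.1926, 0.885)–(0, 1.1926, 1.08147)  len=0.8447

Chained into 1 loop(s):
  loop 1: 8 segments, perimeter = 6.9186
Total perimeter = 6.919

loops=1 perimeter=6.919


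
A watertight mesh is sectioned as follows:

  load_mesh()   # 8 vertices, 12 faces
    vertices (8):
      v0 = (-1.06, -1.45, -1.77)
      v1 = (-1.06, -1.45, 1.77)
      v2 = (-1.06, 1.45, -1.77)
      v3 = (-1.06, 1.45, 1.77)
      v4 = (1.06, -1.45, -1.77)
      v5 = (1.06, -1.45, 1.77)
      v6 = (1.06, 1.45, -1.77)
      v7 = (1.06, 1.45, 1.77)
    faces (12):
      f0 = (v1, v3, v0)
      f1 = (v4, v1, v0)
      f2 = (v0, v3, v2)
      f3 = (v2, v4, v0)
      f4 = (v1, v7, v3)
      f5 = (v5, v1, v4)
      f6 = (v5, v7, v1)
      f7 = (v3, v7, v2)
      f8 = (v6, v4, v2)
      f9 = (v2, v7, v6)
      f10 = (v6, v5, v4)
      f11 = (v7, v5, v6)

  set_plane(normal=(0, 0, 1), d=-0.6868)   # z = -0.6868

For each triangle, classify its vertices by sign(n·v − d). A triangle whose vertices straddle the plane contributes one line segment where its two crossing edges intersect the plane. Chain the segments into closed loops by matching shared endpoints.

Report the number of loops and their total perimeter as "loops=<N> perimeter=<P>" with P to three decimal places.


loops=1 perimeter=10.040

Straddling triangles (8 of 12):
  (v1,v3,v0) [++-] → (-1.06, -0.562633, -0.6868)–(-1.06, -1.45, -0.6868)  len=0.8874
  (v4,v1,v0) [-+-] → (0.411304, -1.45, -0.6868)–(-1.06, -1.45, -0.6868)  len=1.4713
  (v0,v3,v2) [-+-] → (-1.06, -0.562633, -0.6868)–(-1.06, 1.45, -0.6868)  len=2.0126
  (v5,v1,v4) [++-] → (0.411304, -1.45, -0.6868)–(1.06, -1.45, -0.6868)  len=0.6487
  (v3,v7,v2) [++-] → (-0.411304, 1.45, -0.6868)–(-1.06, 1.45, -0.6868)  len=0.6487
  (v2,v7,v6) [-+-] → (-0.411304, 1.45, -0.6868)–(1.06, 1.45, -0.6868)  len=1.4713
  (v6,v5,v4) [-+-] → (1.06, 0.562633, -0.6868)–(1.06, -1.45, -0.6868)  len=2.0126
  (v7,v5,v6) [++-] → (1.06, 0.562633, -0.6868)–(1.06, 1.45, -0.6868)  len=0.8874

Chained into 1 loop(s):
  loop 1: 8 segments, perimeter = 10.0400
Total perimeter = 10.040


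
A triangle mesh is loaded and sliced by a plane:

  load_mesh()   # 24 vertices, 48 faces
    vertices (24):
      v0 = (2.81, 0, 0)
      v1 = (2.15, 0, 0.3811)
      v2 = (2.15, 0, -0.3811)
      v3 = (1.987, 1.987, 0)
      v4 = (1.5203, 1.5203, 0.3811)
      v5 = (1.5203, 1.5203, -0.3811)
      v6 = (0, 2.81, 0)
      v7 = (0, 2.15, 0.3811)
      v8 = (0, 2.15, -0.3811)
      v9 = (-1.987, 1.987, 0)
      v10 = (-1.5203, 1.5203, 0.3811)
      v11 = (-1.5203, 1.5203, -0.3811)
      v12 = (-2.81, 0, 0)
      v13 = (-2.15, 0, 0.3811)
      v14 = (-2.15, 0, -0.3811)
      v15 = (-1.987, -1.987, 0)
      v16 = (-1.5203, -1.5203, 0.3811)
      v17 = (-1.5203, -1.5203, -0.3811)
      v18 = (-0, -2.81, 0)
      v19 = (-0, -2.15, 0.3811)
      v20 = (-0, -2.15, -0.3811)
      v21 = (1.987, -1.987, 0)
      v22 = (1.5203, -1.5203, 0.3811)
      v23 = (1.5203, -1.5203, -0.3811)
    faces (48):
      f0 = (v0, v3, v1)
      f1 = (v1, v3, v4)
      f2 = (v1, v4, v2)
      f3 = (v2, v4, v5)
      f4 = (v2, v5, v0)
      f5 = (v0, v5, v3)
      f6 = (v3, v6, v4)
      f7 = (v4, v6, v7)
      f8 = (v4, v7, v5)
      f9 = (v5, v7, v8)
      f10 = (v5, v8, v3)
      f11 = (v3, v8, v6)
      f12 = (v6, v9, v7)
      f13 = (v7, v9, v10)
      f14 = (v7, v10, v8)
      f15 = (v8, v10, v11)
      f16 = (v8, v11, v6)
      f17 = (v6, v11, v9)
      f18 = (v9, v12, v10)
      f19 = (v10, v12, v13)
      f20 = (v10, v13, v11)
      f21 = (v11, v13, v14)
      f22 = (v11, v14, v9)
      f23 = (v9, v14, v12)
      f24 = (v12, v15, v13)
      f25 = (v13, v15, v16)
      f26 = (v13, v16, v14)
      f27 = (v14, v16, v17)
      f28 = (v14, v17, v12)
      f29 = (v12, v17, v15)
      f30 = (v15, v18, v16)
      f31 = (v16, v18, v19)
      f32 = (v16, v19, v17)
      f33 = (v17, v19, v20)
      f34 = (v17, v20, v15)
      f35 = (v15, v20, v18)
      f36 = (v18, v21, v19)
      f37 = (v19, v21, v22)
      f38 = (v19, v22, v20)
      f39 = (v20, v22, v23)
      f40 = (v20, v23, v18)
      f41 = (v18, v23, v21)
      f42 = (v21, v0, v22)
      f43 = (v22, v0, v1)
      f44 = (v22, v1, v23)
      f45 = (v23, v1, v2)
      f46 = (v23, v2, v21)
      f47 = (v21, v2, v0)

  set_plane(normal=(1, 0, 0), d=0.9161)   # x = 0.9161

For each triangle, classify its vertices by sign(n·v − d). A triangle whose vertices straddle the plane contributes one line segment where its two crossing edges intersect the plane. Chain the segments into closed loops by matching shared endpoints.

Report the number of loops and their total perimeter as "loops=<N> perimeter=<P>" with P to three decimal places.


Straddling triangles (12 of 48):
  (v3,v6,v4) [+-+] → (0.9161, 2.43056, 0)–(0.9161, 2.03285, 0.229643)  len=0.4592
  (v4,v6,v7) [+--] → (0.9161, 2.03285, 0.229643)–(0.9161, 1.77056, 0.3811)  len=0.3029
  (v4,v7,v5) [+-+] → (0.9161, 1.77056, 0.3811)–(0.9161, 1.77056, -0.0781853)  len=0.4593
  (v5,v7,v8) [+--] → (0.9161, 1.77056, -0.0781853)–(0.9161, 1.77056, -0.3811)  len=0.3029
  (v5,v8,v3) [+-+] → (0.9161, 1.77056, -0.3811)–(0.9161, 2.07485, -0.205395)  len=0.3514
  (v3,v8,v6) [+--] → (0.9161, 2.07485, -0.205395)–(0.9161, 2.43056, 0)  len=0.4108
  (v18,v21,v19) [-+-] → (0.9161, -2.43056, 0)–(0.9161, -2.07485, 0.205395)  len=0.4108
  (v19,v21,v22) [-++] → (0.9161, -2.07485, 0.205395)–(0.9161, -1.77056, 0.3811)  len=0.3514
  (v19,v22,v20) [-+-] → (0.9161, -1.77056, 0.3811)–(0.9161, -1.77056, 0.0781853)  len=0.3029
  (v20,v22,v23) [-++] → (0.9161, -1.77056, 0.0781853)–(0.9161, -1.77056, -0.3811)  len=0.4593
  (v20,v23,v18) [-+-] → (0.9161, -1.77056, -0.3811)–(0.9161, -2.03285, -0.229643)  len=0.3029
  (v18,v23,v21) [-++] → (0.9161, -2.03285, -0.229643)–(0.9161, -2.43056, 0)  len=0.4592

Chained into 2 loop(s):
  loop 1: 6 segments, perimeter = 2.2865
  loop 2: 6 segments, perimeter = 2.2865
Total perimeter = 4.573

loops=2 perimeter=4.573


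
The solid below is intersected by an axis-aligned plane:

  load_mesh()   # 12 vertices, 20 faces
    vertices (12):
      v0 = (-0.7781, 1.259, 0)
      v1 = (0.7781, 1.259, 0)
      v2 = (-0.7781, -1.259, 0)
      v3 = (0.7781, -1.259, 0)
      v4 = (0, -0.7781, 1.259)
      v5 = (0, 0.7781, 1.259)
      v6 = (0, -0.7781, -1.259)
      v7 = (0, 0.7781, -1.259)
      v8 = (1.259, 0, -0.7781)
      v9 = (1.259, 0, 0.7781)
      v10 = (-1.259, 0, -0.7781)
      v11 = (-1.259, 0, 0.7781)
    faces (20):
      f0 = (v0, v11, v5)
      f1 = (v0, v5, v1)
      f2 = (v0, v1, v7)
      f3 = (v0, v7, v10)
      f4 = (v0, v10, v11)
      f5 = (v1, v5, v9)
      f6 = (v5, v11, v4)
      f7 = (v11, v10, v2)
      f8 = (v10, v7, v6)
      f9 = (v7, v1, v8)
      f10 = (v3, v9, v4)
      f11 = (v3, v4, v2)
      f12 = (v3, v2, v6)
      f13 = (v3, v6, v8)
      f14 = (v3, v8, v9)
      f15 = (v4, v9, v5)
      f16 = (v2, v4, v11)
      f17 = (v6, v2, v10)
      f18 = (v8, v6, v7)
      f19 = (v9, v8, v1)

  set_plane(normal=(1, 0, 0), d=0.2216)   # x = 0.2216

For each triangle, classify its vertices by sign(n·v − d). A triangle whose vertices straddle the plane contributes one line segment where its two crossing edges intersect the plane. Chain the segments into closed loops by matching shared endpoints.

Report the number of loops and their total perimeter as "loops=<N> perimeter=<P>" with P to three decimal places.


loops=1 perimeter=7.970

Straddling triangles (10 of 20):
  (v0,v5,v1) [--+] → (0.2216, 0.915059, 0.900441)–(0.2216, 1.259, 0)  len=0.9639
  (v0,v1,v7) [-+-] → (0.2216, 1.259, 0)–(0.2216, 0.915059, -0.900441)  len=0.9639
  (v1,v5,v9) [+-+] → (0.2216, 0.915059, 0.900441)–(0.2216, 0.641145, 1.17436)  len=0.3874
  (v7,v1,v8) [-++] → (0.2216, 0.915059, -0.900441)–(0.2216, 0.641145, -1.17436)  len=0.3874
  (v3,v9,v4) [++-] → (0.2216, -0.641145, 1.17436)–(0.2216, -0.915059, 0.900441)  len=0.3874
  (v3,v4,v2) [+--] → (0.2216, -0.915059, 0.900441)–(0.2216, -1.259, 0)  len=0.9639
  (v3,v2,v6) [+--] → (0.2216, -1.259, 0)–(0.2216, -0.915059, -0.900441)  len=0.9639
  (v3,v6,v8) [+-+] → (0.2216, -0.915059, -0.900441)–(0.2216, -0.641145, -1.17436)  len=0.3874
  (v4,v9,v5) [-+-] → (0.2216, -0.641145, 1.17436)–(0.2216, 0.641145, 1.17436)  len=1.2823
  (v8,v6,v7) [+--] → (0.2216, -0.641145, -1.17436)–(0.2216, 0.641145, -1.17436)  len=1.2823

Chained into 1 loop(s):
  loop 1: 10 segments, perimeter = 7.9696
Total perimeter = 7.970


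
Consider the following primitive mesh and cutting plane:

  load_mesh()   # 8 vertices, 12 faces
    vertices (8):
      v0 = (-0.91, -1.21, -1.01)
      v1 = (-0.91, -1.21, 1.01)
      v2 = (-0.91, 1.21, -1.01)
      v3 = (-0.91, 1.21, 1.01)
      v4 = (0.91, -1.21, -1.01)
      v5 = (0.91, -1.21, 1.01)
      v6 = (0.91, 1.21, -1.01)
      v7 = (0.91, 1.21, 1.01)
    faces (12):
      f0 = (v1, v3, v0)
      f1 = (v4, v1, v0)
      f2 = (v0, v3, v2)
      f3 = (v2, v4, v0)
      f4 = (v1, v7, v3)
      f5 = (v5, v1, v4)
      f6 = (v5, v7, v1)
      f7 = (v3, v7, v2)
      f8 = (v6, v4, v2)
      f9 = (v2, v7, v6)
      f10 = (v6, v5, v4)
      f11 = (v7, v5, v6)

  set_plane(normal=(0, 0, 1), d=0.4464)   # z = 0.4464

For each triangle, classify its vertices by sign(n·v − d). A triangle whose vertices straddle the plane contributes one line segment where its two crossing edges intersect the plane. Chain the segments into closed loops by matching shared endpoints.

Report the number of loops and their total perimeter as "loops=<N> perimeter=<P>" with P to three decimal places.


loops=1 perimeter=8.480

Straddling triangles (8 of 12):
  (v1,v3,v0) [++-] → (-0.91, 0.534796, 0.4464)–(-0.91, -1.21, 0.4464)  len=1.7448
  (v4,v1,v0) [-+-] → (-0.402202, -1.21, 0.4464)–(-0.91, -1.21, 0.4464)  len=0.5078
  (v0,v3,v2) [-+-] → (-0.91, 0.534796, 0.4464)–(-0.91, 1.21, 0.4464)  len=0.6752
  (v5,v1,v4) [++-] → (-0.402202, -1.21, 0.4464)–(0.91, -1.21, 0.4464)  len=1.3122
  (v3,v7,v2) [++-] → (0.402202, 1.21, 0.4464)–(-0.91, 1.21, 0.4464)  len=1.3122
  (v2,v7,v6) [-+-] → (0.402202, 1.21, 0.4464)–(0.91, 1.21, 0.4464)  len=0.5078
  (v6,v5,v4) [-+-] → (0.91, -0.534796, 0.4464)–(0.91, -1.21, 0.4464)  len=0.6752
  (v7,v5,v6) [++-] → (0.91, -0.534796, 0.4464)–(0.91, 1.21, 0.4464)  len=1.7448

Chained into 1 loop(s):
  loop 1: 8 segments, perimeter = 8.4800
Total perimeter = 8.480


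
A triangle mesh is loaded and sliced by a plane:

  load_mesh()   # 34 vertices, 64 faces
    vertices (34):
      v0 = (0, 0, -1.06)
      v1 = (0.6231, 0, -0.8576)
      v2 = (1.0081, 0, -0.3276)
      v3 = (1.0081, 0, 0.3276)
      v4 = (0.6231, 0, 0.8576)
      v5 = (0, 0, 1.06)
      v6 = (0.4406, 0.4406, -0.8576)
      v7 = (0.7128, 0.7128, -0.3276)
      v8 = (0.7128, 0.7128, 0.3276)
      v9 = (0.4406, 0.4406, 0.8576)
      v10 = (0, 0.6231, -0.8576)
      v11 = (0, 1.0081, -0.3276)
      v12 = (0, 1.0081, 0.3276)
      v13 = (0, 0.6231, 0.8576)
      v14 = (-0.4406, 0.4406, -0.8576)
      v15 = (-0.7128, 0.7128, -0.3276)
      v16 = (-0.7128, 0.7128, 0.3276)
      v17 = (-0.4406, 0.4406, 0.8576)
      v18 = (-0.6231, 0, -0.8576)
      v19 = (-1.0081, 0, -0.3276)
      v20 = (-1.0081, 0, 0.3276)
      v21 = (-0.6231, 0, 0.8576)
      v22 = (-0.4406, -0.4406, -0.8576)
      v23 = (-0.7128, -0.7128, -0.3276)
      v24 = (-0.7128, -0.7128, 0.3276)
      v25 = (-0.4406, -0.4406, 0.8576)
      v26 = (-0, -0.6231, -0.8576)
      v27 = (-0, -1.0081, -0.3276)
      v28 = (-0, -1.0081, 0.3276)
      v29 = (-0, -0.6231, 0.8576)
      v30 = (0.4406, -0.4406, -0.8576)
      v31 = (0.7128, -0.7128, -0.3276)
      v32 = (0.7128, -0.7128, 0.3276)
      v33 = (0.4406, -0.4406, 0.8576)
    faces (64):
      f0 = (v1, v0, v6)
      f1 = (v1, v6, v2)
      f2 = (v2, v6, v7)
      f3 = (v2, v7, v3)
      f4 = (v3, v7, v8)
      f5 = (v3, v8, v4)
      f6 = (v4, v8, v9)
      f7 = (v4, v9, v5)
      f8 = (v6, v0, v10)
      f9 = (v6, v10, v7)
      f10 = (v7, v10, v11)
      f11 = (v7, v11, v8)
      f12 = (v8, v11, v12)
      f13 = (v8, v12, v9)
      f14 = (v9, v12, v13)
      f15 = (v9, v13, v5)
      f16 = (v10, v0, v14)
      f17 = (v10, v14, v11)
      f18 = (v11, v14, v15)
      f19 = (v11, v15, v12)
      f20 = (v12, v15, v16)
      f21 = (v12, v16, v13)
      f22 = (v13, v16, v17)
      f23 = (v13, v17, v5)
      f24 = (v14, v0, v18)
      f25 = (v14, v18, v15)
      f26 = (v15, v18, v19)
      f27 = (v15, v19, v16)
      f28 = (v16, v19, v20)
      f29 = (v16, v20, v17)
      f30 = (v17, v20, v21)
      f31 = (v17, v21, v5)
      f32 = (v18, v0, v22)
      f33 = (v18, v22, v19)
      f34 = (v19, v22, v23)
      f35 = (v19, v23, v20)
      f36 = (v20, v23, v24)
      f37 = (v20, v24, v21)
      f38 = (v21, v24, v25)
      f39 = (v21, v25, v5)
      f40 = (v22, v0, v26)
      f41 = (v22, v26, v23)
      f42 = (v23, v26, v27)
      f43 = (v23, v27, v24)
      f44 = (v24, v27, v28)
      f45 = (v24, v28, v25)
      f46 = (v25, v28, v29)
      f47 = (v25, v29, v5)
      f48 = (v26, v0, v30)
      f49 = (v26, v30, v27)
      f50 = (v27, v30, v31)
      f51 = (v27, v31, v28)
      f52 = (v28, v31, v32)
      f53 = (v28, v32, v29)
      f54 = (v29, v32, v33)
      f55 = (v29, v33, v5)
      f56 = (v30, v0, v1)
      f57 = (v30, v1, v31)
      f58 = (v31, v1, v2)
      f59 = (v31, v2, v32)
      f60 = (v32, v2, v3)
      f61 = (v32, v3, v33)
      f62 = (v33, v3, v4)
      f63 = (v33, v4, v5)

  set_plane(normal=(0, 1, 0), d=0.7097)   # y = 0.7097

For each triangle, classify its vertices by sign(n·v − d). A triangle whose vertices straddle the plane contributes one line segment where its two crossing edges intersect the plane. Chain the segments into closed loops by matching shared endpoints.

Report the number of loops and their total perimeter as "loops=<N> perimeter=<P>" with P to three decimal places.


loops=1 perimeter=4.608

Straddling triangles (18 of 64):
  (v2,v6,v7) [--+] → (0.7097, 0.7097, -0.333636)–(0.714084, 0.7097, -0.3276)  len=0.0075
  (v2,v7,v3) [-+-] → (0.714084, 0.7097, -0.3276)–(0.714084, 0.7097, -0.324751)  len=0.0028
  (v3,v7,v8) [-++] → (0.714084, 0.7097, -0.324751)–(0.714084, 0.7097, 0.3276)  len=0.6524
  (v3,v8,v4) [-+-] → (0.714084, 0.7097, 0.3276)–(0.71241, 0.7097, 0.329905)  len=0.0028
  (v4,v8,v9) [-+-] → (0.71241, 0.7097, 0.329905)–(0.7097, 0.7097, 0.333636)  len=0.0046
  (v6,v10,v7) [--+] → (0.688166, 0.7097, -0.345917)–(0.7097, 0.7097, -0.333636)  len=0.0248
  (v7,v10,v11) [+-+] → (0.688166, 0.7097, -0.345917)–(0, 0.7097, -0.738384)  len=0.7922
  (v8,v12,v9) [++-] → (0.231674, 0.7097, 0.606282)–(0.7097, 0.7097, 0.333636)  len=0.5503
  (v9,v12,v13) [-+-] → (0.231674, 0.7097, 0.606282)–(0, 0.7097, 0.738384)  len=0.2667
  (v10,v14,v11) [--+] → (-0.231674, 0.7097, -0.606282)–(0, 0.7097, -0.738384)  len=0.2667
  (v11,v14,v15) [+-+] → (-0.231674, 0.7097, -0.606282)–(-0.7097, 0.7097, -0.333636)  len=0.5503
  (v12,v16,v13) [++-] → (-0.688166, 0.7097, 0.345917)–(0, 0.7097, 0.738384)  len=0.7922
  (v13,v16,v17) [-+-] → (-0.688166, 0.7097, 0.345917)–(-0.7097, 0.7097, 0.333636)  len=0.0248
  (v14,v18,v15) [--+] → (-0.71241, 0.7097, -0.329905)–(-0.7097, 0.7097, -0.333636)  len=0.0046
  (v15,v18,v19) [+--] → (-0.71241, 0.7097, -0.329905)–(-0.714084, 0.7097, -0.3276)  len=0.0028
  (v15,v19,v16) [+-+] → (-0.714084, 0.7097, -0.3276)–(-0.714084, 0.7097, 0.324751)  len=0.6524
  (v16,v19,v20) [+--] → (-0.714084, 0.7097, 0.324751)–(-0.714084, 0.7097, 0.3276)  len=0.0028
  (v16,v20,v17) [+--] → (-0.714084, 0.7097, 0.3276)–(-0.7097, 0.7097, 0.333636)  len=0.0075

Chained into 1 loop(s):
  loop 1: 18 segments, perimeter = 4.6083
Total perimeter = 4.608


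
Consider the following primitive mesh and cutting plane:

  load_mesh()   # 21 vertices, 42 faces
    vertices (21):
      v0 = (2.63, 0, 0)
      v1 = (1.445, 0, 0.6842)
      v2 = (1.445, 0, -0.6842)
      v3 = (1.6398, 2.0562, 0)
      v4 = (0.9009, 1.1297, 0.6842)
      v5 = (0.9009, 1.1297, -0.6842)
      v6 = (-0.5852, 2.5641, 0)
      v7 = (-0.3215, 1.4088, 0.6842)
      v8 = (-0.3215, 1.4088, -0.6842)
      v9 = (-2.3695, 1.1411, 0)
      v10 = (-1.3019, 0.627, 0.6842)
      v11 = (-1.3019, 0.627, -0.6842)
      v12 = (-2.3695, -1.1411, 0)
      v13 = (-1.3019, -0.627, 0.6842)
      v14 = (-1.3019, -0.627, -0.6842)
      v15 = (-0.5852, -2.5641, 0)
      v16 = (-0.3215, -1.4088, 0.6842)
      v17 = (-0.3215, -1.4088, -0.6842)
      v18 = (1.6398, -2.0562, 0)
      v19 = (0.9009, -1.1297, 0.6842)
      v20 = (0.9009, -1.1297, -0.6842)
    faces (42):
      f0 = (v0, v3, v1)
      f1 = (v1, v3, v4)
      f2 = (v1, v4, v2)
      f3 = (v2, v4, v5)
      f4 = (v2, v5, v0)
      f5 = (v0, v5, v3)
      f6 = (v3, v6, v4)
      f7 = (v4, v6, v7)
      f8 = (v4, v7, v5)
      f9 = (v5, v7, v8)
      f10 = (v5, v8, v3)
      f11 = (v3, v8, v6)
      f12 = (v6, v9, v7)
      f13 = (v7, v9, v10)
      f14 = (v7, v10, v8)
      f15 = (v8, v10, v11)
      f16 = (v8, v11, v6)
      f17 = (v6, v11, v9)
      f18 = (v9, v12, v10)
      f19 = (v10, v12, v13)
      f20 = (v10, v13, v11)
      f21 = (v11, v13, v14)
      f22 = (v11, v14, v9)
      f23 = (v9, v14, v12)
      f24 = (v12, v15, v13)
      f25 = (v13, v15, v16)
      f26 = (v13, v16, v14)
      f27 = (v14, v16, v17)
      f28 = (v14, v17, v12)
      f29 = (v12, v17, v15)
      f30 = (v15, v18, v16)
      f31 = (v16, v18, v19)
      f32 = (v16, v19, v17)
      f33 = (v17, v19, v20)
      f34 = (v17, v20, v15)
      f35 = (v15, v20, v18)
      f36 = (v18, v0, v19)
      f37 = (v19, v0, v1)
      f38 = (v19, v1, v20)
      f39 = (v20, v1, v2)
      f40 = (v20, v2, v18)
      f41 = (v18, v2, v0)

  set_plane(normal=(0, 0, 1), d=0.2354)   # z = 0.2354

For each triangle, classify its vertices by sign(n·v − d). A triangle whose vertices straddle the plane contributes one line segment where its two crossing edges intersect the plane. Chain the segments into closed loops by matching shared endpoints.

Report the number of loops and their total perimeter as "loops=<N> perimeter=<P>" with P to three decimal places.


loops=2 perimeter=22.276

Straddling triangles (28 of 42):
  (v0,v3,v1) [--+] → (1.57278, 1.34876, 0.2354)–(2.2223, 0, 0.2354)  len=1.4970
  (v1,v3,v4) [+-+] → (1.57278, 1.34876, 0.2354)–(1.38558, 1.73744, 0.2354)  len=0.4314
  (v1,v4,v2) [++-] → (1.07935, 0.759187, 0.2354)–(1.445, 0, 0.2354)  len=0.8427
  (v2,v4,v5) [-+-] → (1.07935, 0.759187, 0.2354)–(0.9009, 1.1297, 0.2354)  len=0.4112
  (v3,v6,v4) [--+] → (-0.0739051, 2.07059, 0.2354)–(1.38558, 1.73744, 0.2354)  len=1.4970
  (v4,v6,v7) [+-+] → (-0.0739051, 2.07059, 0.2354)–(-0.494474, 2.16662, 0.2354)  len=0.4314
  (v4,v7,v5) [++-] → (0.0794158, 1.31726, 0.2354)–(0.9009, 1.1297, 0.2354)  len=0.8426
  (v5,v7,v8) [-+-] → (0.0794158, 1.31726, 0.2354)–(-0.3215, 1.4088, 0.2354)  len=0.4112
  (v6,v9,v7) [--+] → (-1.66488, 1.2332, 0.2354)–(-0.494474, 2.16662, 0.2354)  len=1.4970
  (v7,v9,v10) [+-+] → (-1.66488, 1.2332, 0.2354)–(-2.00219, 0.964223, 0.2354)  len=0.4314
  (v7,v10,v8) [++-] → (-0.980354, 0.88341, 0.2354)–(-0.3215, 1.4088, 0.2354)  len=0.8427
  (v8,v10,v11) [-+-] → (-0.980354, 0.88341, 0.2354)–(-1.3019, 0.627, 0.2354)  len=0.4113
  (v9,v12,v10) [--+] → (-2.00219, -0.532783, 0.2354)–(-2.00219, 0.964223, 0.2354)  len=1.4970
  (v10,v12,v13) [+-+] → (-2.00219, -0.532783, 0.2354)–(-2.00219, -0.964223, 0.2354)  len=0.4314
  (v10,v13,v11) [++-] → (-1.3019, -0.21572, 0.2354)–(-1.3019, 0.627, 0.2354)  len=0.8427
  (v11,v13,v14) [-+-] → (-1.3019, -0.21572, 0.2354)–(-1.3019, -0.627, 0.2354)  len=0.4113
  (v12,v15,v13) [--+] → (-0.831782, -1.89764, 0.2354)–(-2.00219, -0.964223, 0.2354)  len=1.4970
  (v13,v15,v16) [+-+] → (-0.831782, -1.89764, 0.2354)–(-0.494474, -2.16662, 0.2354)  len=0.4314
  (v13,v16,v14) [++-] → (-0.643046, -1.15239, 0.2354)–(-1.3019, -0.627, 0.2354)  len=0.8427
  (v14,v16,v17) [-+-] → (-0.643046, -1.15239, 0.2354)–(-0.3215, -1.4088, 0.2354)  len=0.4113
  (v15,v18,v16) [--+] → (0.965012, -1.83346, 0.2354)–(-0.494474, -2.16662, 0.2354)  len=1.4970
  (v16,v18,v19) [+-+] → (0.965012, -1.83346, 0.2354)–(1.38558, -1.73744, 0.2354)  len=0.4314
  (v16,v19,v17) [++-] → (0.499984, -1.22124, 0.2354)–(-0.3215, -1.4088, 0.2354)  len=0.8426
  (v17,v19,v20) [-+-] → (0.499984, -1.22124, 0.2354)–(0.9009, -1.1297, 0.2354)  len=0.4112
  (v18,v0,v19) [--+] → (2.0351, -0.388675, 0.2354)–(1.38558, -1.73744, 0.2354)  len=1.4970
  (v19,v0,v1) [+-+] → (2.0351, -0.388675, 0.2354)–(2.2223, 0, 0.2354)  len=0.4314
  (v19,v1,v20) [++-] → (1.26655, -0.370513, 0.2354)–(0.9009, -1.1297, 0.2354)  len=0.8427
  (v20,v1,v2) [-+-] → (1.26655, -0.370513, 0.2354)–(1.445, 0, 0.2354)  len=0.4112

Chained into 2 loop(s):
  loop 1: 14 segments, perimeter = 13.4990
  loop 2: 14 segments, perimeter = 8.7774
Total perimeter = 22.276


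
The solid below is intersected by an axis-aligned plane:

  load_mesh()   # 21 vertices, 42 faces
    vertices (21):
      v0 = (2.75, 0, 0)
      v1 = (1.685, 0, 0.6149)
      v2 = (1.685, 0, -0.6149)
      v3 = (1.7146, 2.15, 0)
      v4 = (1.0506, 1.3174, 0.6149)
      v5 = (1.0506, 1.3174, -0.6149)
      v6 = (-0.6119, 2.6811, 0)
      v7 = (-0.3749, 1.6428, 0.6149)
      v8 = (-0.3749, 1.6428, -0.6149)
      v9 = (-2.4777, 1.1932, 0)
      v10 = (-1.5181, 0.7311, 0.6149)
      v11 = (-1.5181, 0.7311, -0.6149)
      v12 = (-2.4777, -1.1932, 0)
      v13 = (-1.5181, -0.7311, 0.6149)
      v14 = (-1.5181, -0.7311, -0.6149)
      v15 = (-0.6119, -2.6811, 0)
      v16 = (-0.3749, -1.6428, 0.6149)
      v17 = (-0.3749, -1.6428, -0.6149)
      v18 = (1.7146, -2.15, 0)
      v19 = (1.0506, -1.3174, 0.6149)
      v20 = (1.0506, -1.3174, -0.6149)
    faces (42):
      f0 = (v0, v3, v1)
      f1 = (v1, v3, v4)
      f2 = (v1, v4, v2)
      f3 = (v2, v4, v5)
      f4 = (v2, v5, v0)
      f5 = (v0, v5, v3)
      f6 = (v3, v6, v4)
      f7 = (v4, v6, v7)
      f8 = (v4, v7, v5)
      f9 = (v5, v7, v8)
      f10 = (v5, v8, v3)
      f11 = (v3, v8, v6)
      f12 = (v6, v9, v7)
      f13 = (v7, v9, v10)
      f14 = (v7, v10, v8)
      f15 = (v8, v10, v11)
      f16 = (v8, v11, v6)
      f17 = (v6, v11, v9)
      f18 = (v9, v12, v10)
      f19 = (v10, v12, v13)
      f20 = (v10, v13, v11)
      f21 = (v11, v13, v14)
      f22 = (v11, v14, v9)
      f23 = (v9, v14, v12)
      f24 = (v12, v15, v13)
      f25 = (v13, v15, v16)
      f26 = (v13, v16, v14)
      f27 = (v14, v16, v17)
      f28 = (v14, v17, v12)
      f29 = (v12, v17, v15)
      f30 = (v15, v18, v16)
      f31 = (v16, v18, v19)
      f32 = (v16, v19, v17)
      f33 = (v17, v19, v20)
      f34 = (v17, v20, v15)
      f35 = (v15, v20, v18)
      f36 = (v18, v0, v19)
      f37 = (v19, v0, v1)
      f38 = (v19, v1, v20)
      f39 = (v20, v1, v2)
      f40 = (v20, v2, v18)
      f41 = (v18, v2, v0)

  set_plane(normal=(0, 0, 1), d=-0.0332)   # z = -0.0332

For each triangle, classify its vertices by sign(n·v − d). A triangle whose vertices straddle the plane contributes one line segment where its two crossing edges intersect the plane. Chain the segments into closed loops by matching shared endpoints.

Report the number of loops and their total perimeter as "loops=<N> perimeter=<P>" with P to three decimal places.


Straddling triangles (28 of 42):
  (v1,v4,v2) [++-] → (1.38493, 0.623135, -0.0332)–(1.685, 0, -0.0332)  len=0.6916
  (v2,v4,v5) [-+-] → (1.38493, 0.623135, -0.0332)–(1.0506, 1.3174, -0.0332)  len=0.7706
  (v2,v5,v0) [--+] → (2.65825, 0.0711297, -0.0332)–(2.6925, 0, -0.0332)  len=0.0789
  (v0,v5,v3) [+-+] → (2.65825, 0.0711297, -0.0332)–(1.67875, 2.10505, -0.0332)  len=2.2575
  (v4,v7,v5) [++-] → (0.376333, 1.47132, -0.0332)–(1.0506, 1.3174, -0.0332)  len=0.6916
  (v5,v7,v8) [-+-] → (0.376333, 1.47132, -0.0332)–(-0.3749, 1.6428, -0.0332)  len=0.7706
  (v5,v8,v3) [--+] → (1.60178, 2.12261, -0.0332)–(1.67875, 2.10505, -0.0332)  len=0.0789
  (v3,v8,v6) [+-+] → (1.60178, 2.12261, -0.0332)–(-0.599104, 2.62504, -0.0332)  len=2.2575
  (v7,v10,v8) [++-] → (-0.915638, 1.21156, -0.0332)–(-0.3749, 1.6428, -0.0332)  len=0.6916
  (v8,v10,v11) [-+-] → (-0.915638, 1.21156, -0.0332)–(-1.5181, 0.7311, -0.0332)  len=0.7706
  (v8,v11,v6) [--+] → (-0.660828, 2.57581, -0.0332)–(-0.599104, 2.62504, -0.0332)  len=0.0789
  (v6,v11,v9) [+-+] → (-0.660828, 2.57581, -0.0332)–(-2.42589, 1.16825, -0.0332)  len=2.2576
  (v10,v13,v11) [++-] → (-1.5181, 0.0394739, -0.0332)–(-1.5181, 0.7311, -0.0332)  len=0.6916
  (v11,v13,v14) [-+-] → (-1.5181, 0.0394739, -0.0332)–(-1.5181, -0.7311, -0.0332)  len=0.7706
  (v11,v14,v9) [--+] → (-2.42589, 1.0893, -0.0332)–(-2.42589, 1.16825, -0.0332)  len=0.0789
  (v9,v14,v12) [+-+] → (-2.42589, 1.0893, -0.0332)–(-2.42589, -1.16825, -0.0332)  len=2.2576
  (v13,v16,v14) [++-] → (-0.977362, -1.16234, -0.0332)–(-1.5181, -0.7311, -0.0332)  len=0.6916
  (v14,v16,v17) [-+-] → (-0.977362, -1.16234, -0.0332)–(-0.3749, -1.6428, -0.0332)  len=0.7706
  (v14,v17,v12) [--+] → (-2.36416, -1.21748, -0.0332)–(-2.42589, -1.16825, -0.0332)  len=0.0789
  (v12,v17,v15) [+-+] → (-2.36416, -1.21748, -0.0332)–(-0.599104, -2.62504, -0.0332)  len=2.2576
  (v16,v19,v17) [++-] → (0.299367, -1.48888, -0.0332)–(-0.3749, -1.6428, -0.0332)  len=0.6916
  (v17,v19,v20) [-+-] → (0.299367, -1.48888, -0.0332)–(1.0506, -1.3174, -0.0332)  len=0.7706
  (v17,v20,v15) [--+] → (-0.522137, -2.60747, -0.0332)–(-0.599104, -2.62504, -0.0332)  len=0.0789
  (v15,v20,v18) [+-+] → (-0.522137, -2.60747, -0.0332)–(1.67875, -2.10505, -0.0332)  len=2.2575
  (v19,v1,v20) [++-] → (1.35067, -0.694265, -0.0332)–(1.0506, -1.3174, -0.0332)  len=0.6916
  (v20,v1,v2) [-+-] → (1.35067, -0.694265, -0.0332)–(1.685, 0, -0.0332)  len=0.7706
  (v20,v2,v18) [--+] → (1.713, -2.03392, -0.0332)–(1.67875, -2.10505, -0.0332)  len=0.0789
  (v18,v2,v0) [+-+] → (1.713, -2.03392, -0.0332)–(2.6925, 0, -0.0332)  len=2.2575

Chained into 2 loop(s):
  loop 1: 14 segments, perimeter = 10.2354
  loop 2: 14 segments, perimeter = 16.3553
Total perimeter = 26.591

loops=2 perimeter=26.591


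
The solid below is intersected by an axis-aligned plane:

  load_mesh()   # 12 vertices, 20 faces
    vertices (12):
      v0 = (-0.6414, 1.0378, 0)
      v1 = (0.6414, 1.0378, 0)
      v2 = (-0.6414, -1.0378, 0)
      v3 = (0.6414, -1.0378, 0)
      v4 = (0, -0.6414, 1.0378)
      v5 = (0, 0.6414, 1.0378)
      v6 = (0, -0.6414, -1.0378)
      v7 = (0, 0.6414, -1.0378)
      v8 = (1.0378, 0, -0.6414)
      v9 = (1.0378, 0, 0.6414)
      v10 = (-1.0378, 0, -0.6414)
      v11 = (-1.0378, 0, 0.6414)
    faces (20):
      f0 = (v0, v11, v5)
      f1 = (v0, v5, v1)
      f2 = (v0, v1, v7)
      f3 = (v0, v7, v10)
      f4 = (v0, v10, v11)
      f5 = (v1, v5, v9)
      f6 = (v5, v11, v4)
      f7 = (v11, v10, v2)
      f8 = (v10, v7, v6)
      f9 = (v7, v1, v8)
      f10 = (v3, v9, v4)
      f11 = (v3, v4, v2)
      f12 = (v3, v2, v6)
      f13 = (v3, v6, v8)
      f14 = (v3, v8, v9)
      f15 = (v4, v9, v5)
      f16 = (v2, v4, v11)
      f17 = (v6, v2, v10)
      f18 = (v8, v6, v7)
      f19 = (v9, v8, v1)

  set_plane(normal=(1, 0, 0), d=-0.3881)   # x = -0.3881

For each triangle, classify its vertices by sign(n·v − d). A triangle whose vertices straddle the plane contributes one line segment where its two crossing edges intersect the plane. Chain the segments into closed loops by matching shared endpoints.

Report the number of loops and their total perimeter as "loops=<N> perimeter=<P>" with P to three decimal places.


Straddling triangles (10 of 20):
  (v0,v11,v5) [--+] → (-0.3881, 0.401539, 0.889561)–(-0.3881, 0.881255, 0.409845)  len=0.6784
  (v0,v5,v1) [-++] → (-0.3881, 0.881255, 0.409845)–(-0.3881, 1.0378, 0)  len=0.4387
  (v0,v1,v7) [-++] → (-0.3881, 1.0378, 0)–(-0.3881, 0.881255, -0.409845)  len=0.4387
  (v0,v7,v10) [-+-] → (-0.3881, 0.881255, -0.409845)–(-0.3881, 0.401539, -0.889561)  len=0.6784
  (v5,v11,v4) [+-+] → (-0.3881, 0.401539, 0.889561)–(-0.3881, -0.401539, 0.889561)  len=0.8031
  (v10,v7,v6) [-++] → (-0.3881, 0.401539, -0.889561)–(-0.3881, -0.401539, -0.889561)  len=0.8031
  (v3,v4,v2) [++-] → (-0.3881, -0.881255, 0.409845)–(-0.3881, -1.0378, 0)  len=0.4387
  (v3,v2,v6) [+-+] → (-0.3881, -1.0378, 0)–(-0.3881, -0.881255, -0.409845)  len=0.4387
  (v2,v4,v11) [-+-] → (-0.3881, -0.881255, 0.409845)–(-0.3881, -0.401539, 0.889561)  len=0.6784
  (v6,v2,v10) [+--] → (-0.3881, -0.881255, -0.409845)–(-0.3881, -0.401539, -0.889561)  len=0.6784

Chained into 1 loop(s):
  loop 1: 10 segments, perimeter = 6.0747
Total perimeter = 6.075

loops=1 perimeter=6.075


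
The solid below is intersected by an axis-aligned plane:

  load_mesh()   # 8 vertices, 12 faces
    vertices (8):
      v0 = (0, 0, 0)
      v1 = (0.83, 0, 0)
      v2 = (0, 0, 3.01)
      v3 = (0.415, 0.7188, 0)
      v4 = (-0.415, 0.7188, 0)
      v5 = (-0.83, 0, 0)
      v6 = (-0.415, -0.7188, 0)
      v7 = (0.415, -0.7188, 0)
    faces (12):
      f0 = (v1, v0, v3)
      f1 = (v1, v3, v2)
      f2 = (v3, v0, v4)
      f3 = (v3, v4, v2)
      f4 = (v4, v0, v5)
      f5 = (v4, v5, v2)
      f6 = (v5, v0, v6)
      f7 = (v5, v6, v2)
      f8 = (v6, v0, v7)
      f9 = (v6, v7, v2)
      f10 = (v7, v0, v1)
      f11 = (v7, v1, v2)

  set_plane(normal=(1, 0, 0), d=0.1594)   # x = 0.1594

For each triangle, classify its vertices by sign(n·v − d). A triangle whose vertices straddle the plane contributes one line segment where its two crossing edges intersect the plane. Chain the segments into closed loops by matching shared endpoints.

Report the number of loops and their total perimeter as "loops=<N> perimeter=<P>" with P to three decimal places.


Straddling triangles (8 of 12):
  (v1,v0,v3) [+-+] → (0.1594, 0, 0)–(0.1594, 0.276088, 0)  len=0.2761
  (v1,v3,v2) [++-] → (0.1594, 0.276088, 1.85387)–(0.1594, 0, 2.43193)  len=0.6406
  (v3,v0,v4) [+--] → (0.1594, 0.276088, 0)–(0.1594, 0.7188, 0)  len=0.4427
  (v3,v4,v2) [+--] → (0.1594, 0.7188, 0)–(0.1594, 0.276088, 1.85387)  len=1.9060
  (v6,v0,v7) [--+] → (0.1594, -0.276088, 0)–(0.1594, -0.7188, 0)  len=0.4427
  (v6,v7,v2) [-+-] → (0.1594, -0.7188, 0)–(0.1594, -0.276088, 1.85387)  len=1.9060
  (v7,v0,v1) [+-+] → (0.1594, -0.276088, 0)–(0.1594, 0, 0)  len=0.2761
  (v7,v1,v2) [++-] → (0.1594, 0, 2.43193)–(0.1594, -0.276088, 1.85387)  len=0.6406

Chained into 1 loop(s):
  loop 1: 8 segments, perimeter = 6.5308
Total perimeter = 6.531

loops=1 perimeter=6.531


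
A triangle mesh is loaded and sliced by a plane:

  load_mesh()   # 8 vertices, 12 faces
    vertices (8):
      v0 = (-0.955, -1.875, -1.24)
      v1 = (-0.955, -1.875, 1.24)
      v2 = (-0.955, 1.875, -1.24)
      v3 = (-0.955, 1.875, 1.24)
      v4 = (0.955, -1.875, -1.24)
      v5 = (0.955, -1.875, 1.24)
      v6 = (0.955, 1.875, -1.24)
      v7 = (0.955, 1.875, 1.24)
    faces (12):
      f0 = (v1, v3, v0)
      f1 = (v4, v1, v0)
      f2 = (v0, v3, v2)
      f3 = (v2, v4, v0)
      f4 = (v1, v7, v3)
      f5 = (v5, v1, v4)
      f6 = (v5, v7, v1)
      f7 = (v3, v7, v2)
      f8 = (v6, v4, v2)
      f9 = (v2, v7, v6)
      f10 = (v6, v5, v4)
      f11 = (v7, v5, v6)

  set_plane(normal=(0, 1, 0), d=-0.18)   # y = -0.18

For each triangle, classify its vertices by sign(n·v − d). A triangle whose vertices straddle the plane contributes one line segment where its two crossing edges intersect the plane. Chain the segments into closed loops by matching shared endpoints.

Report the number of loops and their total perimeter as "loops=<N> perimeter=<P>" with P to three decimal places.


loops=1 perimeter=8.780

Straddling triangles (8 of 12):
  (v1,v3,v0) [-+-] → (-0.955, -0.18, 1.24)–(-0.955, -0.18, -0.11904)  len=1.3590
  (v0,v3,v2) [-++] → (-0.955, -0.18, -0.11904)–(-0.955, -0.18, -1.24)  len=1.1210
  (v2,v4,v0) [+--] → (0.09168, -0.18, -1.24)–(-0.955, -0.18, -1.24)  len=1.0467
  (v1,v7,v3) [-++] → (-0.09168, -0.18, 1.24)–(-0.955, -0.18, 1.24)  len=0.8633
  (v5,v7,v1) [-+-] → (0.955, -0.18, 1.24)–(-0.09168, -0.18, 1.24)  len=1.0467
  (v6,v4,v2) [+-+] → (0.955, -0.18, -1.24)–(0.09168, -0.18, -1.24)  len=0.8633
  (v6,v5,v4) [+--] → (0.955, -0.18, 0.11904)–(0.955, -0.18, -1.24)  len=1.3590
  (v7,v5,v6) [+-+] → (0.955, -0.18, 1.24)–(0.955, -0.18, 0.11904)  len=1.1210

Chained into 1 loop(s):
  loop 1: 8 segments, perimeter = 8.7800
Total perimeter = 8.780


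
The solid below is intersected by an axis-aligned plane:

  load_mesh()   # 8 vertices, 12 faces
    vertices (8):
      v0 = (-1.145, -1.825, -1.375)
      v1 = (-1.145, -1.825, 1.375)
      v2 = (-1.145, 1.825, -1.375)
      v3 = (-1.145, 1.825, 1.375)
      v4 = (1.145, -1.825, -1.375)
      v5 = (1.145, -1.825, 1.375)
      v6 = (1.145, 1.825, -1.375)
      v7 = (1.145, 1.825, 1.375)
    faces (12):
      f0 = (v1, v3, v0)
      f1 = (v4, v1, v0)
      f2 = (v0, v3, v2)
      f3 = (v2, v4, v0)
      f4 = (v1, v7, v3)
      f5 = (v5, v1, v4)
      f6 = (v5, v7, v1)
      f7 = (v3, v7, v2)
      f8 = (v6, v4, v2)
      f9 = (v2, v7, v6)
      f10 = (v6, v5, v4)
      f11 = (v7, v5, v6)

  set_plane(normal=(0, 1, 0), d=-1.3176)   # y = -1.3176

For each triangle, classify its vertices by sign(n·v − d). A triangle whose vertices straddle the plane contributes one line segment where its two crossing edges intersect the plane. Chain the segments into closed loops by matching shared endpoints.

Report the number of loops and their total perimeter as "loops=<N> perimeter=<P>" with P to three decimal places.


loops=1 perimeter=10.080

Straddling triangles (8 of 12):
  (v1,v3,v0) [-+-] → (-1.145, -1.3176, 1.375)–(-1.145, -1.3176, -0.992712)  len=2.3677
  (v0,v3,v2) [-++] → (-1.145, -1.3176, -0.992712)–(-1.145, -1.3176, -1.375)  len=0.3823
  (v2,v4,v0) [+--] → (0.826659, -1.3176, -1.375)–(-1.145, -1.3176, -1.375)  len=1.9717
  (v1,v7,v3) [-++] → (-0.826659, -1.3176, 1.375)–(-1.145, -1.3176, 1.375)  len=0.3183
  (v5,v7,v1) [-+-] → (1.145, -1.3176, 1.375)–(-0.826659, -1.3176, 1.375)  len=1.9717
  (v6,v4,v2) [+-+] → (1.145, -1.3176, -1.375)–(0.826659, -1.3176, -1.375)  len=0.3183
  (v6,v5,v4) [+--] → (1.145, -1.3176, 0.992712)–(1.145, -1.3176, -1.375)  len=2.3677
  (v7,v5,v6) [+-+] → (1.145, -1.3176, 1.375)–(1.145, -1.3176, 0.992712)  len=0.3823

Chained into 1 loop(s):
  loop 1: 8 segments, perimeter = 10.0800
Total perimeter = 10.080
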